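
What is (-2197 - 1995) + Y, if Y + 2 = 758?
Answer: -3436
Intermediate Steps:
Y = 756 (Y = -2 + 758 = 756)
(-2197 - 1995) + Y = (-2197 - 1995) + 756 = -4192 + 756 = -3436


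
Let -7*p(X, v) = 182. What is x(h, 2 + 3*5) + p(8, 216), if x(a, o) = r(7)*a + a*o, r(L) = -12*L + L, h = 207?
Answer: -12446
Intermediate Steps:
p(X, v) = -26 (p(X, v) = -⅐*182 = -26)
r(L) = -11*L
x(a, o) = -77*a + a*o (x(a, o) = (-11*7)*a + a*o = -77*a + a*o)
x(h, 2 + 3*5) + p(8, 216) = 207*(-77 + (2 + 3*5)) - 26 = 207*(-77 + (2 + 15)) - 26 = 207*(-77 + 17) - 26 = 207*(-60) - 26 = -12420 - 26 = -12446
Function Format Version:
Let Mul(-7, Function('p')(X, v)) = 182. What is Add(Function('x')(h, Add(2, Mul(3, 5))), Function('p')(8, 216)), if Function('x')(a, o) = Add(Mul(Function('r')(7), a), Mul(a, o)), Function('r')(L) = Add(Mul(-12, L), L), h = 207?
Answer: -12446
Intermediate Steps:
Function('p')(X, v) = -26 (Function('p')(X, v) = Mul(Rational(-1, 7), 182) = -26)
Function('r')(L) = Mul(-11, L)
Function('x')(a, o) = Add(Mul(-77, a), Mul(a, o)) (Function('x')(a, o) = Add(Mul(Mul(-11, 7), a), Mul(a, o)) = Add(Mul(-77, a), Mul(a, o)))
Add(Function('x')(h, Add(2, Mul(3, 5))), Function('p')(8, 216)) = Add(Mul(207, Add(-77, Add(2, Mul(3, 5)))), -26) = Add(Mul(207, Add(-77, Add(2, 15))), -26) = Add(Mul(207, Add(-77, 17)), -26) = Add(Mul(207, -60), -26) = Add(-12420, -26) = -12446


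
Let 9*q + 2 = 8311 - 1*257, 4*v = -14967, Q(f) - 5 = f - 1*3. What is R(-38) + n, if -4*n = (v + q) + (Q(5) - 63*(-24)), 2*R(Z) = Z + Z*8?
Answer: 7729/48 ≈ 161.02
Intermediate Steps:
Q(f) = 2 + f (Q(f) = 5 + (f - 1*3) = 5 + (f - 3) = 5 + (-3 + f) = 2 + f)
R(Z) = 9*Z/2 (R(Z) = (Z + Z*8)/2 = (Z + 8*Z)/2 = (9*Z)/2 = 9*Z/2)
v = -14967/4 (v = (1/4)*(-14967) = -14967/4 ≈ -3741.8)
q = 2684/3 (q = -2/9 + (8311 - 1*257)/9 = -2/9 + (8311 - 257)/9 = -2/9 + (1/9)*8054 = -2/9 + 8054/9 = 2684/3 ≈ 894.67)
n = 15937/48 (n = -((-14967/4 + 2684/3) + ((2 + 5) - 63*(-24)))/4 = -(-34165/12 + (7 + 1512))/4 = -(-34165/12 + 1519)/4 = -1/4*(-15937/12) = 15937/48 ≈ 332.02)
R(-38) + n = (9/2)*(-38) + 15937/48 = -171 + 15937/48 = 7729/48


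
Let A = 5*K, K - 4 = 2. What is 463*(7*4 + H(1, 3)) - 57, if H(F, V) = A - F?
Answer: 26334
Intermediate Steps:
K = 6 (K = 4 + 2 = 6)
A = 30 (A = 5*6 = 30)
H(F, V) = 30 - F
463*(7*4 + H(1, 3)) - 57 = 463*(7*4 + (30 - 1*1)) - 57 = 463*(28 + (30 - 1)) - 57 = 463*(28 + 29) - 57 = 463*57 - 57 = 26391 - 57 = 26334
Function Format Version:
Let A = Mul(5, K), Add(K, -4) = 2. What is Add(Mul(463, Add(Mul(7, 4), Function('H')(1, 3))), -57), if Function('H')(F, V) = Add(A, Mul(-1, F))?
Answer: 26334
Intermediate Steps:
K = 6 (K = Add(4, 2) = 6)
A = 30 (A = Mul(5, 6) = 30)
Function('H')(F, V) = Add(30, Mul(-1, F))
Add(Mul(463, Add(Mul(7, 4), Function('H')(1, 3))), -57) = Add(Mul(463, Add(Mul(7, 4), Add(30, Mul(-1, 1)))), -57) = Add(Mul(463, Add(28, Add(30, -1))), -57) = Add(Mul(463, Add(28, 29)), -57) = Add(Mul(463, 57), -57) = Add(26391, -57) = 26334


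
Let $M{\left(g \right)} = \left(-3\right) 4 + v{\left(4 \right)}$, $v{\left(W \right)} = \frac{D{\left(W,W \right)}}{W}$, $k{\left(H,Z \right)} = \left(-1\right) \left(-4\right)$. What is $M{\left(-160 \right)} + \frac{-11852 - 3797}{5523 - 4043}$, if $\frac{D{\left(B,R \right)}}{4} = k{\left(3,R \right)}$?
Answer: $- \frac{27489}{1480} \approx -18.574$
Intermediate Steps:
$k{\left(H,Z \right)} = 4$
$D{\left(B,R \right)} = 16$ ($D{\left(B,R \right)} = 4 \cdot 4 = 16$)
$v{\left(W \right)} = \frac{16}{W}$
$M{\left(g \right)} = -8$ ($M{\left(g \right)} = \left(-3\right) 4 + \frac{16}{4} = -12 + 16 \cdot \frac{1}{4} = -12 + 4 = -8$)
$M{\left(-160 \right)} + \frac{-11852 - 3797}{5523 - 4043} = -8 + \frac{-11852 - 3797}{5523 - 4043} = -8 - \frac{15649}{1480} = - \frac{27489}{1480}$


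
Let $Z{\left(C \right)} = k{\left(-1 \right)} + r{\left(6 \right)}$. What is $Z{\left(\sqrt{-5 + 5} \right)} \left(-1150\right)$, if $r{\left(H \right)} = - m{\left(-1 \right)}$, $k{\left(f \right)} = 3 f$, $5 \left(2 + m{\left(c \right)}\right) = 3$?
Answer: $1840$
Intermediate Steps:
$m{\left(c \right)} = - \frac{7}{5}$ ($m{\left(c \right)} = -2 + \frac{1}{5} \cdot 3 = -2 + \frac{3}{5} = - \frac{7}{5}$)
$r{\left(H \right)} = \frac{7}{5}$ ($r{\left(H \right)} = \left(-1\right) \left(- \frac{7}{5}\right) = \frac{7}{5}$)
$Z{\left(C \right)} = - \frac{8}{5}$ ($Z{\left(C \right)} = 3 \left(-1\right) + \frac{7}{5} = -3 + \frac{7}{5} = - \frac{8}{5}$)
$Z{\left(\sqrt{-5 + 5} \right)} \left(-1150\right) = \left(- \frac{8}{5}\right) \left(-1150\right) = 1840$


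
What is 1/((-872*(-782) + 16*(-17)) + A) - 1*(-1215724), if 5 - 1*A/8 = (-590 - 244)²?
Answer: 5936107969823/4882776 ≈ 1.2157e+6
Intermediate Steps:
A = -5564408 (A = 40 - 8*(-590 - 244)² = 40 - 8*(-834)² = 40 - 8*695556 = 40 - 5564448 = -5564408)
1/((-872*(-782) + 16*(-17)) + A) - 1*(-1215724) = 1/((-872*(-782) + 16*(-17)) - 5564408) - 1*(-1215724) = 1/((681904 - 272) - 5564408) + 1215724 = 1/(681632 - 5564408) + 1215724 = 1/(-4882776) + 1215724 = -1/4882776 + 1215724 = 5936107969823/4882776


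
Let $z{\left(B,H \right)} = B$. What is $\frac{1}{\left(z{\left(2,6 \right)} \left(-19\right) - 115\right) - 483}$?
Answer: $- \frac{1}{636} \approx -0.0015723$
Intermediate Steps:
$\frac{1}{\left(z{\left(2,6 \right)} \left(-19\right) - 115\right) - 483} = \frac{1}{\left(2 \left(-19\right) - 115\right) - 483} = \frac{1}{\left(-38 - 115\right) - 483} = \frac{1}{-153 - 483} = \frac{1}{-636} = - \frac{1}{636}$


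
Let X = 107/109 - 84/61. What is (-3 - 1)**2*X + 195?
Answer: 1254491/6649 ≈ 188.67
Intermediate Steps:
X = -2629/6649 (X = 107*(1/109) - 84*1/61 = 107/109 - 84/61 = -2629/6649 ≈ -0.39540)
(-3 - 1)**2*X + 195 = (-3 - 1)**2*(-2629/6649) + 195 = (-4)**2*(-2629/6649) + 195 = 16*(-2629/6649) + 195 = -42064/6649 + 195 = 1254491/6649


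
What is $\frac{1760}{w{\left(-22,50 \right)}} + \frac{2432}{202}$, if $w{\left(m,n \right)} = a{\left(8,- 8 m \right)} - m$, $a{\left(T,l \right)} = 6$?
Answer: $\frac{52952}{707} \approx 74.897$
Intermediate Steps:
$w{\left(m,n \right)} = 6 - m$
$\frac{1760}{w{\left(-22,50 \right)}} + \frac{2432}{202} = \frac{1760}{6 - -22} + \frac{2432}{202} = \frac{1760}{6 + 22} + 2432 \cdot \frac{1}{202} = \frac{1760}{28} + \frac{1216}{101} = 1760 \cdot \frac{1}{28} + \frac{1216}{101} = \frac{440}{7} + \frac{1216}{101} = \frac{52952}{707}$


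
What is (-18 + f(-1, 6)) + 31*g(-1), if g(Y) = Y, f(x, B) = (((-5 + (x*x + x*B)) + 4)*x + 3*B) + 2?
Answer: -23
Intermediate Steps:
f(x, B) = 2 + 3*B + x*(-1 + x² + B*x) (f(x, B) = (((-5 + (x² + B*x)) + 4)*x + 3*B) + 2 = (((-5 + x² + B*x) + 4)*x + 3*B) + 2 = ((-1 + x² + B*x)*x + 3*B) + 2 = (x*(-1 + x² + B*x) + 3*B) + 2 = (3*B + x*(-1 + x² + B*x)) + 2 = 2 + 3*B + x*(-1 + x² + B*x))
(-18 + f(-1, 6)) + 31*g(-1) = (-18 + (2 + (-1)³ - 1*(-1) + 3*6 + 6*(-1)²)) + 31*(-1) = (-18 + (2 - 1 + 1 + 18 + 6*1)) - 31 = (-18 + (2 - 1 + 1 + 18 + 6)) - 31 = (-18 + 26) - 31 = 8 - 31 = -23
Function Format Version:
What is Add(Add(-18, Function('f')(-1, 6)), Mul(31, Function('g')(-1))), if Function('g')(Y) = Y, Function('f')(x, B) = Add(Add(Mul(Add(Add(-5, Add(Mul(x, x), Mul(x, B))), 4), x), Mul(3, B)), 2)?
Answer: -23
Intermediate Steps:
Function('f')(x, B) = Add(2, Mul(3, B), Mul(x, Add(-1, Pow(x, 2), Mul(B, x)))) (Function('f')(x, B) = Add(Add(Mul(Add(Add(-5, Add(Pow(x, 2), Mul(B, x))), 4), x), Mul(3, B)), 2) = Add(Add(Mul(Add(Add(-5, Pow(x, 2), Mul(B, x)), 4), x), Mul(3, B)), 2) = Add(Add(Mul(Add(-1, Pow(x, 2), Mul(B, x)), x), Mul(3, B)), 2) = Add(Add(Mul(x, Add(-1, Pow(x, 2), Mul(B, x))), Mul(3, B)), 2) = Add(Add(Mul(3, B), Mul(x, Add(-1, Pow(x, 2), Mul(B, x)))), 2) = Add(2, Mul(3, B), Mul(x, Add(-1, Pow(x, 2), Mul(B, x)))))
Add(Add(-18, Function('f')(-1, 6)), Mul(31, Function('g')(-1))) = Add(Add(-18, Add(2, Pow(-1, 3), Mul(-1, -1), Mul(3, 6), Mul(6, Pow(-1, 2)))), Mul(31, -1)) = Add(Add(-18, Add(2, -1, 1, 18, Mul(6, 1))), -31) = Add(Add(-18, Add(2, -1, 1, 18, 6)), -31) = Add(Add(-18, 26), -31) = Add(8, -31) = -23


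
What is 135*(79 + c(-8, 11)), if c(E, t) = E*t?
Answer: -1215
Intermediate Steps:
135*(79 + c(-8, 11)) = 135*(79 - 8*11) = 135*(79 - 88) = 135*(-9) = -1215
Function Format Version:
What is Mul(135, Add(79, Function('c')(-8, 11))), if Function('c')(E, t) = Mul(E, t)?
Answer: -1215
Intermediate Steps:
Mul(135, Add(79, Function('c')(-8, 11))) = Mul(135, Add(79, Mul(-8, 11))) = Mul(135, Add(79, -88)) = Mul(135, -9) = -1215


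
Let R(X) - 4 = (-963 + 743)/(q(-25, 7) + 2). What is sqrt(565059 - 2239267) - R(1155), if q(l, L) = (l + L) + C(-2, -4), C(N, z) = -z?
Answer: -67/3 + 4*I*sqrt(104638) ≈ -22.333 + 1293.9*I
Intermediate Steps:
q(l, L) = 4 + L + l (q(l, L) = (l + L) - 1*(-4) = (L + l) + 4 = 4 + L + l)
R(X) = 67/3 (R(X) = 4 + (-963 + 743)/((4 + 7 - 25) + 2) = 4 - 220/(-14 + 2) = 4 - 220/(-12) = 4 - 220*(-1/12) = 4 + 55/3 = 67/3)
sqrt(565059 - 2239267) - R(1155) = sqrt(565059 - 2239267) - 1*67/3 = sqrt(-1674208) - 67/3 = 4*I*sqrt(104638) - 67/3 = -67/3 + 4*I*sqrt(104638)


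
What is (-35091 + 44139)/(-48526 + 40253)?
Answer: -9048/8273 ≈ -1.0937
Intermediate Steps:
(-35091 + 44139)/(-48526 + 40253) = 9048/(-8273) = 9048*(-1/8273) = -9048/8273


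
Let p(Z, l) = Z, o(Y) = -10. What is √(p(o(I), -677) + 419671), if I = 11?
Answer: 9*√5181 ≈ 647.81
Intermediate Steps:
√(p(o(I), -677) + 419671) = √(-10 + 419671) = √419661 = 9*√5181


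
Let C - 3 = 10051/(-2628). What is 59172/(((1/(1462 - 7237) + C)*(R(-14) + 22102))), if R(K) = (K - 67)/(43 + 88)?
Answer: -39214225234800/12080128575631 ≈ -3.2462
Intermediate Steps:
R(K) = -67/131 + K/131 (R(K) = (-67 + K)/131 = (-67 + K)*(1/131) = -67/131 + K/131)
C = -2167/2628 (C = 3 + 10051/(-2628) = 3 + 10051*(-1/2628) = 3 - 10051/2628 = -2167/2628 ≈ -0.82458)
59172/(((1/(1462 - 7237) + C)*(R(-14) + 22102))) = 59172/(((1/(1462 - 7237) - 2167/2628)*((-67/131 + (1/131)*(-14)) + 22102))) = 59172/(((1/(-5775) - 2167/2628)*((-67/131 - 14/131) + 22102))) = 59172/(((-1/5775 - 2167/2628)*(-81/131 + 22102))) = 59172/((-4172351/5058900*2895281/131)) = 59172/(-12080128575631/662715900) = 59172*(-662715900/12080128575631) = -39214225234800/12080128575631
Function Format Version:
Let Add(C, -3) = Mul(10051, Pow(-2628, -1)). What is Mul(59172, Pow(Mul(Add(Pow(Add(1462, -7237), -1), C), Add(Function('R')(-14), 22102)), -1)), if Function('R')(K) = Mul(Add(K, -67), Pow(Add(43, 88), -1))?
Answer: Rational(-39214225234800, 12080128575631) ≈ -3.2462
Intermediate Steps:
Function('R')(K) = Add(Rational(-67, 131), Mul(Rational(1, 131), K)) (Function('R')(K) = Mul(Add(-67, K), Pow(131, -1)) = Mul(Add(-67, K), Rational(1, 131)) = Add(Rational(-67, 131), Mul(Rational(1, 131), K)))
C = Rational(-2167, 2628) (C = Add(3, Mul(10051, Pow(-2628, -1))) = Add(3, Mul(10051, Rational(-1, 2628))) = Add(3, Rational(-10051, 2628)) = Rational(-2167, 2628) ≈ -0.82458)
Mul(59172, Pow(Mul(Add(Pow(Add(1462, -7237), -1), C), Add(Function('R')(-14), 22102)), -1)) = Mul(59172, Pow(Mul(Add(Pow(Add(1462, -7237), -1), Rational(-2167, 2628)), Add(Add(Rational(-67, 131), Mul(Rational(1, 131), -14)), 22102)), -1)) = Mul(59172, Pow(Mul(Add(Pow(-5775, -1), Rational(-2167, 2628)), Add(Add(Rational(-67, 131), Rational(-14, 131)), 22102)), -1)) = Mul(59172, Pow(Mul(Add(Rational(-1, 5775), Rational(-2167, 2628)), Add(Rational(-81, 131), 22102)), -1)) = Mul(59172, Pow(Mul(Rational(-4172351, 5058900), Rational(2895281, 131)), -1)) = Mul(59172, Pow(Rational(-12080128575631, 662715900), -1)) = Mul(59172, Rational(-662715900, 12080128575631)) = Rational(-39214225234800, 12080128575631)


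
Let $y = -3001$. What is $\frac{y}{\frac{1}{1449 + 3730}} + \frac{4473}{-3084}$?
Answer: $- \frac{15977361503}{1028} \approx -1.5542 \cdot 10^{7}$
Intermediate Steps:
$\frac{y}{\frac{1}{1449 + 3730}} + \frac{4473}{-3084} = - \frac{3001}{\frac{1}{1449 + 3730}} + \frac{4473}{-3084} = - \frac{3001}{\frac{1}{5179}} + 4473 \left(- \frac{1}{3084}\right) = - 3001 \frac{1}{\frac{1}{5179}} - \frac{1491}{1028} = \left(-3001\right) 5179 - \frac{1491}{1028} = -15542179 - \frac{1491}{1028} = - \frac{15977361503}{1028}$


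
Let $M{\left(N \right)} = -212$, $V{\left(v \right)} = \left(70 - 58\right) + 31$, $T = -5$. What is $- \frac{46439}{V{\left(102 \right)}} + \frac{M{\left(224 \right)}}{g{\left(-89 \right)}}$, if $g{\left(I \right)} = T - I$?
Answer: $- \frac{977498}{903} \approx -1082.5$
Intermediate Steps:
$V{\left(v \right)} = 43$ ($V{\left(v \right)} = 12 + 31 = 43$)
$g{\left(I \right)} = -5 - I$
$- \frac{46439}{V{\left(102 \right)}} + \frac{M{\left(224 \right)}}{g{\left(-89 \right)}} = - \frac{46439}{43} - \frac{212}{-5 - -89} = \left(-46439\right) \frac{1}{43} - \frac{212}{-5 + 89} = - \frac{46439}{43} - \frac{212}{84} = - \frac{46439}{43} - \frac{53}{21} = - \frac{977498}{903}$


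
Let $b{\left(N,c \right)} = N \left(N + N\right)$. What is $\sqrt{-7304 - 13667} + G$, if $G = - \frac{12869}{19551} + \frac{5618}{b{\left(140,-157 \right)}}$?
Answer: $- \frac{4026809}{7820400} + i \sqrt{20971} \approx -0.51491 + 144.81 i$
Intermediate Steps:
$b{\left(N,c \right)} = 2 N^{2}$ ($b{\left(N,c \right)} = N 2 N = 2 N^{2}$)
$G = - \frac{4026809}{7820400}$ ($G = - \frac{12869}{19551} + \frac{5618}{2 \cdot 140^{2}} = \left(-12869\right) \frac{1}{19551} + \frac{5618}{2 \cdot 19600} = - \frac{12869}{19551} + \frac{5618}{39200} = - \frac{12869}{19551} + 5618 \cdot \frac{1}{39200} = - \frac{12869}{19551} + \frac{2809}{19600} = - \frac{4026809}{7820400} \approx -0.51491$)
$\sqrt{-7304 - 13667} + G = \sqrt{-7304 - 13667} - \frac{4026809}{7820400} = \sqrt{-20971} - \frac{4026809}{7820400} = i \sqrt{20971} - \frac{4026809}{7820400} = - \frac{4026809}{7820400} + i \sqrt{20971}$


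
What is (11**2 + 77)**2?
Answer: 39204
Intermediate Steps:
(11**2 + 77)**2 = (121 + 77)**2 = 198**2 = 39204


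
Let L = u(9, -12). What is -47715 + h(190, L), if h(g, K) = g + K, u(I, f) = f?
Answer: -47537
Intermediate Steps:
L = -12
h(g, K) = K + g
-47715 + h(190, L) = -47715 + (-12 + 190) = -47715 + 178 = -47537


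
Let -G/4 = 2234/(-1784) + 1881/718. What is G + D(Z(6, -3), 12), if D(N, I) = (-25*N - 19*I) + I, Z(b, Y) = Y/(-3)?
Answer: -19731660/80057 ≈ -246.47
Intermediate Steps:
Z(b, Y) = -Y/3 (Z(b, Y) = Y*(-1/3) = -Y/3)
D(N, I) = -25*N - 18*I
G = -437923/80057 (G = -4*(2234/(-1784) + 1881/718) = -4*(2234*(-1/1784) + 1881*(1/718)) = -4*(-1117/892 + 1881/718) = -4*437923/320228 = -437923/80057 ≈ -5.4701)
G + D(Z(6, -3), 12) = -437923/80057 + (-(-25)*(-3)/3 - 18*12) = -437923/80057 + (-25*1 - 216) = -437923/80057 + (-25 - 216) = -437923/80057 - 241 = -19731660/80057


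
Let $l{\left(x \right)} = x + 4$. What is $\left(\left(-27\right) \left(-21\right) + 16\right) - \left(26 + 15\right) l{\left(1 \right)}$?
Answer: $378$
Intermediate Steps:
$l{\left(x \right)} = 4 + x$
$\left(\left(-27\right) \left(-21\right) + 16\right) - \left(26 + 15\right) l{\left(1 \right)} = \left(\left(-27\right) \left(-21\right) + 16\right) - \left(26 + 15\right) \left(4 + 1\right) = \left(567 + 16\right) - 41 \cdot 5 = 583 - 205 = 378$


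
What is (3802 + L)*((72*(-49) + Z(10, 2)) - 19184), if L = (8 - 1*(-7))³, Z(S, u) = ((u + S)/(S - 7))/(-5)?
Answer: -815048828/5 ≈ -1.6301e+8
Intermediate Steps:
Z(S, u) = -(S + u)/(5*(-7 + S)) (Z(S, u) = ((S + u)/(-7 + S))*(-⅕) = -(S + u)/(5*(-7 + S)))
L = 3375 (L = (8 + 7)³ = 15³ = 3375)
(3802 + L)*((72*(-49) + Z(10, 2)) - 19184) = (3802 + 3375)*((72*(-49) + (-1*10 - 1*2)/(5*(-7 + 10))) - 19184) = 7177*((-3528 + (⅕)*(-10 - 2)/3) - 19184) = 7177*((-3528 + (⅕)*(⅓)*(-12)) - 19184) = 7177*((-3528 - ⅘) - 19184) = 7177*(-17644/5 - 19184) = 7177*(-113564/5) = -815048828/5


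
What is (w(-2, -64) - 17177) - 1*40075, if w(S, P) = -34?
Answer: -57286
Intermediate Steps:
(w(-2, -64) - 17177) - 1*40075 = (-34 - 17177) - 1*40075 = -17211 - 40075 = -57286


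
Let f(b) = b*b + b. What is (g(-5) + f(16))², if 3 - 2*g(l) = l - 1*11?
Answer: 316969/4 ≈ 79242.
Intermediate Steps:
g(l) = 7 - l/2 (g(l) = 3/2 - (l - 1*11)/2 = 3/2 - (l - 11)/2 = 3/2 - (-11 + l)/2 = 3/2 + (11/2 - l/2) = 7 - l/2)
f(b) = b + b² (f(b) = b² + b = b + b²)
(g(-5) + f(16))² = ((7 - ½*(-5)) + 16*(1 + 16))² = ((7 + 5/2) + 16*17)² = (19/2 + 272)² = (563/2)² = 316969/4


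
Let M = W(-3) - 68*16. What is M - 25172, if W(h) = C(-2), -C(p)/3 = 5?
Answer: -26275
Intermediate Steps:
C(p) = -15 (C(p) = -3*5 = -15)
W(h) = -15
M = -1103 (M = -15 - 68*16 = -15 - 1088 = -1103)
M - 25172 = -1103 - 25172 = -26275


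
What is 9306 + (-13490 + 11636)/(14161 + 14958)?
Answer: 270979560/29119 ≈ 9305.9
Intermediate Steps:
9306 + (-13490 + 11636)/(14161 + 14958) = 9306 - 1854/29119 = 270979560/29119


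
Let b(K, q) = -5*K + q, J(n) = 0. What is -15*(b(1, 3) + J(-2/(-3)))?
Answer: 30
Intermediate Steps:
b(K, q) = q - 5*K
-15*(b(1, 3) + J(-2/(-3))) = -15*((3 - 5*1) + 0) = -15*((3 - 5) + 0) = -15*(-2 + 0) = -15*(-2) = 30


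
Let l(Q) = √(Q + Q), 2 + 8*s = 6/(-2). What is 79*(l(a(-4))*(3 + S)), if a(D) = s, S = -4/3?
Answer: 395*I*√5/6 ≈ 147.21*I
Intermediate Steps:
S = -4/3 (S = -4*⅓ = -4/3 ≈ -1.3333)
s = -5/8 (s = -¼ + (6/(-2))/8 = -¼ + (6*(-½))/8 = -¼ + (⅛)*(-3) = -¼ - 3/8 = -5/8 ≈ -0.62500)
a(D) = -5/8
l(Q) = √2*√Q (l(Q) = √(2*Q) = √2*√Q)
79*(l(a(-4))*(3 + S)) = 79*((√2*√(-5/8))*(3 - 4/3)) = 79*((√2*(I*√10/4))*(5/3)) = 79*((I*√5/2)*(5/3)) = 79*(5*I*√5/6) = 395*I*√5/6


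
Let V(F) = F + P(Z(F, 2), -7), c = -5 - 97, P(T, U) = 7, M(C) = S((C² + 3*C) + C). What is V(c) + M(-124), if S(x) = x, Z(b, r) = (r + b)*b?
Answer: 14785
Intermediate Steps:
Z(b, r) = b*(b + r) (Z(b, r) = (b + r)*b = b*(b + r))
M(C) = C² + 4*C (M(C) = (C² + 3*C) + C = C² + 4*C)
c = -102
V(F) = 7 + F (V(F) = F + 7 = 7 + F)
V(c) + M(-124) = (7 - 102) - 124*(4 - 124) = -95 - 124*(-120) = -95 + 14880 = 14785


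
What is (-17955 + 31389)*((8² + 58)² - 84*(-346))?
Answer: 590397432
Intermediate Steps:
(-17955 + 31389)*((8² + 58)² - 84*(-346)) = 13434*((64 + 58)² + 29064) = 13434*(122² + 29064) = 13434*(14884 + 29064) = 13434*43948 = 590397432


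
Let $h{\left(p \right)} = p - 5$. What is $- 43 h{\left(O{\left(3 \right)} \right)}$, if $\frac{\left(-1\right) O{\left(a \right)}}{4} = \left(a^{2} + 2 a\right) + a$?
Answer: $3311$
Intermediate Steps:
$O{\left(a \right)} = - 12 a - 4 a^{2}$ ($O{\left(a \right)} = - 4 \left(\left(a^{2} + 2 a\right) + a\right) = - 4 \left(a^{2} + 3 a\right) = - 12 a - 4 a^{2}$)
$h{\left(p \right)} = -5 + p$
$- 43 h{\left(O{\left(3 \right)} \right)} = - 43 \left(-5 - 12 \left(3 + 3\right)\right) = - 43 \left(-5 - 12 \cdot 6\right) = - 43 \left(-5 - 72\right) = \left(-43\right) \left(-77\right) = 3311$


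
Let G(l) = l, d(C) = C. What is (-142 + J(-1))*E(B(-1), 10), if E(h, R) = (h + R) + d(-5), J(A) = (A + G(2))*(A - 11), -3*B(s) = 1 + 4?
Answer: -1540/3 ≈ -513.33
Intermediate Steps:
B(s) = -5/3 (B(s) = -(1 + 4)/3 = -⅓*5 = -5/3)
J(A) = (-11 + A)*(2 + A) (J(A) = (A + 2)*(A - 11) = (2 + A)*(-11 + A) = (-11 + A)*(2 + A))
E(h, R) = -5 + R + h (E(h, R) = (h + R) - 5 = (R + h) - 5 = -5 + R + h)
(-142 + J(-1))*E(B(-1), 10) = (-142 + (-22 + (-1)² - 9*(-1)))*(-5 + 10 - 5/3) = (-142 + (-22 + 1 + 9))*(10/3) = (-142 - 12)*(10/3) = -154*10/3 = -1540/3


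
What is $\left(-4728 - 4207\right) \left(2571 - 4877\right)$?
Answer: $20604110$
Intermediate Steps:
$\left(-4728 - 4207\right) \left(2571 - 4877\right) = \left(-8935\right) \left(-2306\right) = 20604110$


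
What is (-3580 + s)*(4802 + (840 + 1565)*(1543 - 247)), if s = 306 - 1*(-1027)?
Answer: -7014419454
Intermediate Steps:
s = 1333 (s = 306 + 1027 = 1333)
(-3580 + s)*(4802 + (840 + 1565)*(1543 - 247)) = (-3580 + 1333)*(4802 + (840 + 1565)*(1543 - 247)) = -2247*(4802 + 2405*1296) = -2247*(4802 + 3116880) = -2247*3121682 = -7014419454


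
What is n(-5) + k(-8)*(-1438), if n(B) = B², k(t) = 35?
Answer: -50305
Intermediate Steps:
n(-5) + k(-8)*(-1438) = (-5)² + 35*(-1438) = 25 - 50330 = -50305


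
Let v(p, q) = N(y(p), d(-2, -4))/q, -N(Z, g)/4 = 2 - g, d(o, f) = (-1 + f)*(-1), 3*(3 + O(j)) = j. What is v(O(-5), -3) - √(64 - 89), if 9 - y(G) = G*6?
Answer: -4 - 5*I ≈ -4.0 - 5.0*I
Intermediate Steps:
O(j) = -3 + j/3
d(o, f) = 1 - f
y(G) = 9 - 6*G (y(G) = 9 - G*6 = 9 - 6*G)
N(Z, g) = -8 + 4*g (N(Z, g) = -4*(2 - g) = -8 + 4*g)
v(p, q) = 12/q (v(p, q) = (-8 + 4*(1 - 1*(-4)))/q = (-8 + 4*(1 + 4))/q = (-8 + 4*5)/q = (-8 + 20)/q = 12/q)
v(O(-5), -3) - √(64 - 89) = 12/(-3) - √(64 - 89) = 12*(-⅓) - √(-25) = -4 - 5*I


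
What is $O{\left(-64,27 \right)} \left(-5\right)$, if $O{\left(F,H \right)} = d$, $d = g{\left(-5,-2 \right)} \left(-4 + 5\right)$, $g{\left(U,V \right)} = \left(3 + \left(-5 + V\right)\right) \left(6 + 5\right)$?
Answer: $220$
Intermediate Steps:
$g{\left(U,V \right)} = -22 + 11 V$ ($g{\left(U,V \right)} = \left(-2 + V\right) 11 = -22 + 11 V$)
$d = -44$ ($d = \left(-22 + 11 \left(-2\right)\right) \left(-4 + 5\right) = \left(-22 - 22\right) 1 = \left(-44\right) 1 = -44$)
$O{\left(F,H \right)} = -44$
$O{\left(-64,27 \right)} \left(-5\right) = \left(-44\right) \left(-5\right) = 220$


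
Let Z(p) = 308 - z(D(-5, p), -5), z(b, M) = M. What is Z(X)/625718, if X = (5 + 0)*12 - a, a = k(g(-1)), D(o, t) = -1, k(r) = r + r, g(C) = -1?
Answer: 313/625718 ≈ 0.00050023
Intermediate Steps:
k(r) = 2*r
a = -2 (a = 2*(-1) = -2)
X = 62 (X = (5 + 0)*12 - 1*(-2) = 5*12 + 2 = 60 + 2 = 62)
Z(p) = 313 (Z(p) = 308 - 1*(-5) = 308 + 5 = 313)
Z(X)/625718 = 313/625718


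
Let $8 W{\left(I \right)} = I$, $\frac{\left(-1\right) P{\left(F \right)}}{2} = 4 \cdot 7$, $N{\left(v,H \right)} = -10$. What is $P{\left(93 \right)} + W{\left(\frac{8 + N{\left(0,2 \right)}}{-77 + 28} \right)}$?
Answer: $- \frac{10975}{196} \approx -55.995$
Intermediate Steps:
$P{\left(F \right)} = -56$ ($P{\left(F \right)} = - 2 \cdot 4 \cdot 7 = \left(-2\right) 28 = -56$)
$W{\left(I \right)} = \frac{I}{8}$
$P{\left(93 \right)} + W{\left(\frac{8 + N{\left(0,2 \right)}}{-77 + 28} \right)} = -56 + \frac{\left(8 - 10\right) \frac{1}{-77 + 28}}{8} = -56 + \frac{\left(-2\right) \frac{1}{-49}}{8} = -56 + \frac{\left(-2\right) \left(- \frac{1}{49}\right)}{8} = -56 + \frac{1}{8} \cdot \frac{2}{49} = -56 + \frac{1}{196} = - \frac{10975}{196}$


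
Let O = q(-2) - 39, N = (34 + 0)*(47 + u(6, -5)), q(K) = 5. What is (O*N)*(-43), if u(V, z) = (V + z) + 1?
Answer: 2435692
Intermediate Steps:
u(V, z) = 1 + V + z
N = 1666 (N = (34 + 0)*(47 + (1 + 6 - 5)) = 34*(47 + 2) = 34*49 = 1666)
O = -34 (O = 5 - 39 = -34)
(O*N)*(-43) = -34*1666*(-43) = -56644*(-43) = 2435692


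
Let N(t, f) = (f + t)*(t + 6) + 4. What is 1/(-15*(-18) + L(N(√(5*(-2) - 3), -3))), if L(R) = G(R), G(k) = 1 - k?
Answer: 298/88921 + 3*I*√13/88921 ≈ 0.0033513 + 0.00012164*I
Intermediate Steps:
N(t, f) = 4 + (6 + t)*(f + t) (N(t, f) = (f + t)*(6 + t) + 4 = (6 + t)*(f + t) + 4 = 4 + (6 + t)*(f + t))
L(R) = 1 - R
1/(-15*(-18) + L(N(√(5*(-2) - 3), -3))) = 1/(-15*(-18) + (1 - (4 + (√(5*(-2) - 3))² + 6*(-3) + 6*√(5*(-2) - 3) - 3*√(5*(-2) - 3)))) = 1/(270 + (1 - (4 + (√(-10 - 3))² - 18 + 6*√(-10 - 3) - 3*√(-10 - 3)))) = 1/(270 + (1 - (4 + (√(-13))² - 18 + 6*√(-13) - 3*I*√13))) = 1/(270 + (1 - (4 + (I*√13)² - 18 + 6*(I*√13) - 3*I*√13))) = 1/(270 + (1 - (4 - 13 - 18 + 6*I*√13 - 3*I*√13))) = 1/(270 + (1 - (-27 + 3*I*√13))) = 1/(270 + (1 + (27 - 3*I*√13))) = 1/(270 + (28 - 3*I*√13)) = 1/(298 - 3*I*√13)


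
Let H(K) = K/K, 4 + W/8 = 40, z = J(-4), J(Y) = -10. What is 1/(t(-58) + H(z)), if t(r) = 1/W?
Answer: 288/289 ≈ 0.99654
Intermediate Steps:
z = -10
W = 288 (W = -32 + 8*40 = -32 + 320 = 288)
H(K) = 1
t(r) = 1/288
1/(t(-58) + H(z)) = 1/(1/288 + 1) = 1/(289/288) = 288/289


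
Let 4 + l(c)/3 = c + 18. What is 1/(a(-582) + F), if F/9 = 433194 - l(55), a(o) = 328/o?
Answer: 291/1133992789 ≈ 2.5662e-7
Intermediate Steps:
l(c) = 42 + 3*c (l(c) = -12 + 3*(c + 18) = -12 + 3*(18 + c) = -12 + (54 + 3*c) = 42 + 3*c)
F = 3896883 (F = 9*(433194 - (42 + 3*55)) = 9*(433194 - (42 + 165)) = 9*(433194 - 1*207) = 9*(433194 - 207) = 9*432987 = 3896883)
1/(a(-582) + F) = 1/(328/(-582) + 3896883) = 1/(328*(-1/582) + 3896883) = 1/(-164/291 + 3896883) = 1/(1133992789/291) = 291/1133992789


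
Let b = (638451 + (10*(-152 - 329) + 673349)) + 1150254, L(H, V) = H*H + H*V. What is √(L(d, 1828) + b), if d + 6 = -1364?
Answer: 2*√457446 ≈ 1352.7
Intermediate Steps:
d = -1370 (d = -6 - 1364 = -1370)
L(H, V) = H² + H*V
b = 2457244 (b = (638451 + (10*(-481) + 673349)) + 1150254 = (638451 + (-4810 + 673349)) + 1150254 = (638451 + 668539) + 1150254 = 1306990 + 1150254 = 2457244)
√(L(d, 1828) + b) = √(-1370*(-1370 + 1828) + 2457244) = √(-1370*458 + 2457244) = √(-627460 + 2457244) = √1829784 = 2*√457446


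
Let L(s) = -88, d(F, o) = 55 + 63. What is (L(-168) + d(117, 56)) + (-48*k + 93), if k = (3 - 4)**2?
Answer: 75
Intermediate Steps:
d(F, o) = 118
k = 1 (k = (-1)**2 = 1)
(L(-168) + d(117, 56)) + (-48*k + 93) = (-88 + 118) + (-48*1 + 93) = 30 + (-48 + 93) = 30 + 45 = 75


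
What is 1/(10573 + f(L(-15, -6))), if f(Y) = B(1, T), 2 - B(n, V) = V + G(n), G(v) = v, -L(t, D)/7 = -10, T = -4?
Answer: 1/10578 ≈ 9.4536e-5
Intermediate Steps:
L(t, D) = 70 (L(t, D) = -7*(-10) = 70)
B(n, V) = 2 - V - n (B(n, V) = 2 - (V + n) = 2 + (-V - n) = 2 - V - n)
f(Y) = 5 (f(Y) = 2 - 1*(-4) - 1*1 = 2 + 4 - 1 = 5)
1/(10573 + f(L(-15, -6))) = 1/(10573 + 5) = 1/10578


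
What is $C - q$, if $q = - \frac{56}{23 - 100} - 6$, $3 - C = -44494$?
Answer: $\frac{489525}{11} \approx 44502.0$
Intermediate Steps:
$C = 44497$ ($C = 3 - -44494 = 3 + 44494 = 44497$)
$q = - \frac{58}{11}$ ($q = - \frac{56}{-77} - 6 = \left(-56\right) \left(- \frac{1}{77}\right) - 6 = \frac{8}{11} - 6 = - \frac{58}{11} \approx -5.2727$)
$C - q = 44497 - - \frac{58}{11} = 44497 + \frac{58}{11} = \frac{489525}{11}$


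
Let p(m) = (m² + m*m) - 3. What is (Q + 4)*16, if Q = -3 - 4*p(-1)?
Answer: 80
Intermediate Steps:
p(m) = -3 + 2*m² (p(m) = (m² + m²) - 3 = 2*m² - 3 = -3 + 2*m²)
Q = 1 (Q = -3 - 4*(-3 + 2*(-1)²) = -3 - 4*(-3 + 2*1) = -3 - 4*(-3 + 2) = -3 - 4*(-1) = -3 + 4 = 1)
(Q + 4)*16 = (1 + 4)*16 = 5*16 = 80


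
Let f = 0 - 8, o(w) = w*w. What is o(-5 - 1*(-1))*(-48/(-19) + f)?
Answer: -1664/19 ≈ -87.579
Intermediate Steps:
o(w) = w²
f = -8
o(-5 - 1*(-1))*(-48/(-19) + f) = (-5 - 1*(-1))²*(-48/(-19) - 8) = (-5 + 1)²*(-48*(-1/19) - 8) = (-4)²*(48/19 - 8) = 16*(-104/19) = -1664/19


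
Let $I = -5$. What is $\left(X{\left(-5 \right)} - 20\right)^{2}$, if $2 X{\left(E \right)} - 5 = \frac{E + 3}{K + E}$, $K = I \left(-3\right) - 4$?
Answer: $\frac{2809}{9} \approx 312.11$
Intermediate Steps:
$K = 11$ ($K = \left(-5\right) \left(-3\right) - 4 = 15 - 4 = 11$)
$X{\left(E \right)} = \frac{5}{2} + \frac{3 + E}{2 \left(11 + E\right)}$ ($X{\left(E \right)} = \frac{5}{2} + \frac{\left(E + 3\right) \frac{1}{11 + E}}{2} = \frac{5}{2} + \frac{\left(3 + E\right) \frac{1}{11 + E}}{2} = \frac{5}{2} + \frac{\frac{1}{11 + E} \left(3 + E\right)}{2} = \frac{5}{2} + \frac{3 + E}{2 \left(11 + E\right)}$)
$\left(X{\left(-5 \right)} - 20\right)^{2} = \left(\frac{29 + 3 \left(-5\right)}{11 - 5} - 20\right)^{2} = \left(\frac{29 - 15}{6} - 20\right)^{2} = \left(\frac{1}{6} \cdot 14 - 20\right)^{2} = \left(\frac{7}{3} - 20\right)^{2} = \left(- \frac{53}{3}\right)^{2} = \frac{2809}{9}$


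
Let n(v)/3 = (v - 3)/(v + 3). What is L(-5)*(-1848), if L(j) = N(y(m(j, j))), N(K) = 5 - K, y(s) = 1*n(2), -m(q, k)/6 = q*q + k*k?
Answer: -51744/5 ≈ -10349.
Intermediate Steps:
m(q, k) = -6*k**2 - 6*q**2 (m(q, k) = -6*(q*q + k*k) = -6*(q**2 + k**2) = -6*(k**2 + q**2) = -6*k**2 - 6*q**2)
n(v) = 3*(-3 + v)/(3 + v) (n(v) = 3*((v - 3)/(v + 3)) = 3*((-3 + v)/(3 + v)) = 3*(-3 + v)/(3 + v))
y(s) = -3/5 (y(s) = 1*(3*(-3 + 2)/(3 + 2)) = 1*(3*(-1)/5) = 1*(3*(1/5)*(-1)) = 1*(-3/5) = -3/5)
L(j) = 28/5 (L(j) = 5 - 1*(-3/5) = 5 + 3/5 = 28/5)
L(-5)*(-1848) = (28/5)*(-1848) = -51744/5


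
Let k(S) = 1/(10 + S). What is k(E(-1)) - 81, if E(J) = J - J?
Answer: -809/10 ≈ -80.900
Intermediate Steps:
E(J) = 0
k(E(-1)) - 81 = 1/(10 + 0) - 81 = 1/10 - 81 = ⅒ - 81 = -809/10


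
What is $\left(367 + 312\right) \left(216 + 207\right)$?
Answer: $287217$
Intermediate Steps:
$\left(367 + 312\right) \left(216 + 207\right) = 679 \cdot 423 = 287217$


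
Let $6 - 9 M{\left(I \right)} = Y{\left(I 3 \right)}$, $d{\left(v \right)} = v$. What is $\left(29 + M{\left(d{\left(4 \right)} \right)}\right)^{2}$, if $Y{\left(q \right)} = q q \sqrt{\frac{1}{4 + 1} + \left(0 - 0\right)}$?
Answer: $\frac{41909}{45} - \frac{2848 \sqrt{5}}{15} \approx 506.76$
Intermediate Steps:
$Y{\left(q \right)} = \frac{\sqrt{5} q^{2}}{5}$ ($Y{\left(q \right)} = q^{2} \sqrt{\frac{1}{5} + \left(0 + 0\right)} = q^{2} \sqrt{\frac{1}{5} + 0} = \frac{q^{2}}{\sqrt{5}} = q^{2} \frac{\sqrt{5}}{5} = \frac{\sqrt{5} q^{2}}{5}$)
$M{\left(I \right)} = \frac{2}{3} - \frac{\sqrt{5} I^{2}}{5}$ ($M{\left(I \right)} = \frac{2}{3} - \frac{\frac{1}{5} \sqrt{5} \left(I 3\right)^{2}}{9} = \frac{2}{3} - \frac{\frac{1}{5} \sqrt{5} \left(3 I\right)^{2}}{9} = \frac{2}{3} - \frac{\frac{1}{5} \sqrt{5} \cdot 9 I^{2}}{9} = \frac{2}{3} - \frac{\frac{9}{5} \sqrt{5} I^{2}}{9} = \frac{2}{3} - \frac{\sqrt{5} I^{2}}{5}$)
$\left(29 + M{\left(d{\left(4 \right)} \right)}\right)^{2} = \left(29 + \left(\frac{2}{3} - \frac{\sqrt{5} \cdot 4^{2}}{5}\right)\right)^{2} = \left(29 + \left(\frac{2}{3} - \frac{1}{5} \sqrt{5} \cdot 16\right)\right)^{2} = \left(29 + \left(\frac{2}{3} - \frac{16 \sqrt{5}}{5}\right)\right)^{2} = \left(\frac{89}{3} - \frac{16 \sqrt{5}}{5}\right)^{2}$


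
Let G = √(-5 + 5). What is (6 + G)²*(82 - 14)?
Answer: 2448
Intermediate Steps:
G = 0 (G = √0 = 0)
(6 + G)²*(82 - 14) = (6 + 0)²*(82 - 14) = 6²*68 = 36*68 = 2448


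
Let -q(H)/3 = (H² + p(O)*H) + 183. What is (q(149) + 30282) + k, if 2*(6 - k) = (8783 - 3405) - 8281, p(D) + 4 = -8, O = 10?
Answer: -60097/2 ≈ -30049.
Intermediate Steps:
p(D) = -12 (p(D) = -4 - 8 = -12)
q(H) = -549 - 3*H² + 36*H (q(H) = -3*((H² - 12*H) + 183) = -3*(183 + H² - 12*H) = -549 - 3*H² + 36*H)
k = 2915/2 (k = 6 - ((8783 - 3405) - 8281)/2 = 6 - (5378 - 8281)/2 = 6 - ½*(-2903) = 6 + 2903/2 = 2915/2 ≈ 1457.5)
(q(149) + 30282) + k = ((-549 - 3*149² + 36*149) + 30282) + 2915/2 = ((-549 - 3*22201 + 5364) + 30282) + 2915/2 = ((-549 - 66603 + 5364) + 30282) + 2915/2 = (-61788 + 30282) + 2915/2 = -31506 + 2915/2 = -60097/2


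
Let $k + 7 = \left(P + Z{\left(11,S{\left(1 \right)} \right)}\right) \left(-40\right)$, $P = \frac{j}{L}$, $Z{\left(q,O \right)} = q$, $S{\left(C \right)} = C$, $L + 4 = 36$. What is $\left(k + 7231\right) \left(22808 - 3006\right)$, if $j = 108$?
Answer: $131663498$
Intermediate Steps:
$L = 32$ ($L = -4 + 36 = 32$)
$P = \frac{27}{8}$ ($P = \frac{108}{32} = 108 \cdot \frac{1}{32} = \frac{27}{8} \approx 3.375$)
$k = -582$ ($k = -7 + \left(\frac{27}{8} + 11\right) \left(-40\right) = -7 + \frac{115}{8} \left(-40\right) = -7 - 575 = -582$)
$\left(k + 7231\right) \left(22808 - 3006\right) = \left(-582 + 7231\right) \left(22808 - 3006\right) = 6649 \cdot 19802 = 131663498$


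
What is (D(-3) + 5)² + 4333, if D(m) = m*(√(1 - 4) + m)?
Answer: 4502 - 84*I*√3 ≈ 4502.0 - 145.49*I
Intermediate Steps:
D(m) = m*(m + I*√3) (D(m) = m*(√(-3) + m) = m*(I*√3 + m) = m*(m + I*√3))
(D(-3) + 5)² + 4333 = (-3*(-3 + I*√3) + 5)² + 4333 = ((9 - 3*I*√3) + 5)² + 4333 = (14 - 3*I*√3)² + 4333 = 4333 + (14 - 3*I*√3)²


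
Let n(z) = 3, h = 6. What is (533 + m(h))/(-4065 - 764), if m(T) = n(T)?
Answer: -536/4829 ≈ -0.11100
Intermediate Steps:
m(T) = 3
(533 + m(h))/(-4065 - 764) = (533 + 3)/(-4065 - 764) = 536/(-4829) = 536*(-1/4829) = -536/4829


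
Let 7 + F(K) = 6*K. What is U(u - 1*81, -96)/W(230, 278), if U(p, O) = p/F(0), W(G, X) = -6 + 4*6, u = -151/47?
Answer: 1979/2961 ≈ 0.66835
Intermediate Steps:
u = -151/47 (u = -151*1/47 = -151/47 ≈ -3.2128)
F(K) = -7 + 6*K
W(G, X) = 18 (W(G, X) = -6 + 24 = 18)
U(p, O) = -p/7 (U(p, O) = p/(-7 + 6*0) = p/(-7 + 0) = p/(-7) = p*(-⅐) = -p/7)
U(u - 1*81, -96)/W(230, 278) = -(-151/47 - 1*81)/7/18 = -(-151/47 - 81)/7*(1/18) = -⅐*(-3958/47)*(1/18) = (3958/329)*(1/18) = 1979/2961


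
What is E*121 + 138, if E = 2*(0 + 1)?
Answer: 380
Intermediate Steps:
E = 2 (E = 2*1 = 2)
E*121 + 138 = 2*121 + 138 = 242 + 138 = 380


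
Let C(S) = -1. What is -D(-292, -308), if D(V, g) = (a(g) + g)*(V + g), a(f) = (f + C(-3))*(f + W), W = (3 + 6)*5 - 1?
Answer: 48760800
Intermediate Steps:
W = 44 (W = 9*5 - 1 = 45 - 1 = 44)
a(f) = (-1 + f)*(44 + f) (a(f) = (f - 1)*(f + 44) = (-1 + f)*(44 + f))
D(V, g) = (V + g)*(-44 + g**2 + 44*g) (D(V, g) = ((-44 + g**2 + 43*g) + g)*(V + g) = (-44 + g**2 + 44*g)*(V + g) = (V + g)*(-44 + g**2 + 44*g))
-D(-292, -308) = -((-308)**3 - 44*(-292) - 44*(-308) + 44*(-308)**2 - 292*(-308)**2 + 44*(-292)*(-308)) = -(-29218112 + 12848 + 13552 + 44*94864 - 292*94864 + 3957184) = -(-29218112 + 12848 + 13552 + 4174016 - 27700288 + 3957184) = -1*(-48760800) = 48760800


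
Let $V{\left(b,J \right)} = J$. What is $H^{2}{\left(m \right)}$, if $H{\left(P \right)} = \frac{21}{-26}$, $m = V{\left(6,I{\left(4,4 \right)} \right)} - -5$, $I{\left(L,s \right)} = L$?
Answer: $\frac{441}{676} \approx 0.65237$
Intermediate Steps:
$m = 9$ ($m = 4 - -5 = 4 + 5 = 9$)
$H{\left(P \right)} = - \frac{21}{26}$ ($H{\left(P \right)} = 21 \left(- \frac{1}{26}\right) = - \frac{21}{26}$)
$H^{2}{\left(m \right)} = \left(- \frac{21}{26}\right)^{2} = \frac{441}{676}$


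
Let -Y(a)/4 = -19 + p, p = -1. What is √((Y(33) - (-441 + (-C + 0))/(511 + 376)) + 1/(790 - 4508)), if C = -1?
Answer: √5180270603882/253682 ≈ 8.9719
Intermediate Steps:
Y(a) = 80 (Y(a) = -4*(-19 - 1) = -4*(-20) = 80)
√((Y(33) - (-441 + (-C + 0))/(511 + 376)) + 1/(790 - 4508)) = √((80 - (-441 + (-1*(-1) + 0))/(511 + 376)) + 1/(790 - 4508)) = √((80 - (-441 + (1 + 0))/887) + 1/(-3718)) = √((80 - (-441 + 1)/887) - 1/3718) = √((80 - (-440)/887) - 1/3718) = √((80 - 1*(-440/887)) - 1/3718) = √((80 + 440/887) - 1/3718) = √(71400/887 - 1/3718) = √(265464313/3297866) = √5180270603882/253682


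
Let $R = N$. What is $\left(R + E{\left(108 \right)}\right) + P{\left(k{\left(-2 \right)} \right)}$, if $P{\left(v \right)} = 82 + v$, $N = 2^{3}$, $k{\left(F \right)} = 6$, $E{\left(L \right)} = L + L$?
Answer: $312$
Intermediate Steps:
$E{\left(L \right)} = 2 L$
$N = 8$
$R = 8$
$\left(R + E{\left(108 \right)}\right) + P{\left(k{\left(-2 \right)} \right)} = \left(8 + 2 \cdot 108\right) + \left(82 + 6\right) = \left(8 + 216\right) + 88 = 224 + 88 = 312$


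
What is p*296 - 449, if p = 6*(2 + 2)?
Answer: 6655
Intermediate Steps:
p = 24 (p = 6*4 = 24)
p*296 - 449 = 24*296 - 449 = 7104 - 449 = 6655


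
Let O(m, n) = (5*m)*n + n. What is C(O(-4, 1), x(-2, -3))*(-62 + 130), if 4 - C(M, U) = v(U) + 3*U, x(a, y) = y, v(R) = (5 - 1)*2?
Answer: 340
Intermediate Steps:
v(R) = 8 (v(R) = 4*2 = 8)
O(m, n) = n + 5*m*n (O(m, n) = 5*m*n + n = n + 5*m*n)
C(M, U) = -4 - 3*U (C(M, U) = 4 - (8 + 3*U) = 4 + (-8 - 3*U) = -4 - 3*U)
C(O(-4, 1), x(-2, -3))*(-62 + 130) = (-4 - 3*(-3))*(-62 + 130) = (-4 + 9)*68 = 5*68 = 340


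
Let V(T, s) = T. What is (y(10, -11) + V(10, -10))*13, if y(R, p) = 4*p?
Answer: -442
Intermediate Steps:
(y(10, -11) + V(10, -10))*13 = (4*(-11) + 10)*13 = (-44 + 10)*13 = -34*13 = -442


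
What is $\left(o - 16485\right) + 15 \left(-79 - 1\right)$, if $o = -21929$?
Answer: $-39614$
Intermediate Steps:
$\left(o - 16485\right) + 15 \left(-79 - 1\right) = \left(-21929 - 16485\right) + 15 \left(-79 - 1\right) = -38414 + 15 \left(-80\right) = -38414 - 1200 = -39614$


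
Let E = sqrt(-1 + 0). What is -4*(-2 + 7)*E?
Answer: -20*I ≈ -20.0*I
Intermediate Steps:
E = I (E = sqrt(-1) = I ≈ 1.0*I)
-4*(-2 + 7)*E = -4*(-2 + 7)*I = -20*I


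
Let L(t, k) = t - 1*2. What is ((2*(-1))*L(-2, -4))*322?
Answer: 2576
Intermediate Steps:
L(t, k) = -2 + t (L(t, k) = t - 2 = -2 + t)
((2*(-1))*L(-2, -4))*322 = ((2*(-1))*(-2 - 2))*322 = -2*(-4)*322 = 8*322 = 2576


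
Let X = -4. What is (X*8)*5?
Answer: -160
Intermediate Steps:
(X*8)*5 = -4*8*5 = -32*5 = -160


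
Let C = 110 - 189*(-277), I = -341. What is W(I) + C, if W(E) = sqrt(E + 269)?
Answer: 52463 + 6*I*sqrt(2) ≈ 52463.0 + 8.4853*I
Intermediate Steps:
W(E) = sqrt(269 + E)
C = 52463 (C = 110 + 52353 = 52463)
W(I) + C = sqrt(269 - 341) + 52463 = sqrt(-72) + 52463 = 6*I*sqrt(2) + 52463 = 52463 + 6*I*sqrt(2)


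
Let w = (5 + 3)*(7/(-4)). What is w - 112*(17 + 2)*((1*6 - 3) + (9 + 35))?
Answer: -100030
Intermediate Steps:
w = -14 (w = 8*(7*(-¼)) = 8*(-7/4) = -14)
w - 112*(17 + 2)*((1*6 - 3) + (9 + 35)) = -14 - 112*(17 + 2)*((1*6 - 3) + (9 + 35)) = -14 - 2128*((6 - 3) + 44) = -14 - 2128*(3 + 44) = -14 - 2128*47 = -14 - 112*893 = -14 - 100016 = -100030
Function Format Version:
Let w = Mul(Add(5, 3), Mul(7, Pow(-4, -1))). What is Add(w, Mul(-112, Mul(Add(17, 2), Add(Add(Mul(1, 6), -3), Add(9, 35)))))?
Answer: -100030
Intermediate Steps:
w = -14 (w = Mul(8, Mul(7, Rational(-1, 4))) = Mul(8, Rational(-7, 4)) = -14)
Add(w, Mul(-112, Mul(Add(17, 2), Add(Add(Mul(1, 6), -3), Add(9, 35))))) = Add(-14, Mul(-112, Mul(Add(17, 2), Add(Add(Mul(1, 6), -3), Add(9, 35))))) = Add(-14, Mul(-112, Mul(19, Add(Add(6, -3), 44)))) = Add(-14, Mul(-112, Mul(19, Add(3, 44)))) = Add(-14, Mul(-112, Mul(19, 47))) = Add(-14, Mul(-112, 893)) = Add(-14, -100016) = -100030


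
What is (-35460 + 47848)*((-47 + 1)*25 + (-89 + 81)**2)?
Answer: -13453368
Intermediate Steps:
(-35460 + 47848)*((-47 + 1)*25 + (-89 + 81)**2) = 12388*(-46*25 + (-8)**2) = 12388*(-1150 + 64) = 12388*(-1086) = -13453368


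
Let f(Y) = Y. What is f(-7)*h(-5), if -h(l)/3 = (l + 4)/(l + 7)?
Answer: -21/2 ≈ -10.500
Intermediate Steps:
h(l) = -3*(4 + l)/(7 + l) (h(l) = -3*(l + 4)/(l + 7) = -3*(4 + l)/(7 + l))
f(-7)*h(-5) = -21*(-4 - 1*(-5))/(7 - 5) = -21*(-4 + 5)/2 = -21/2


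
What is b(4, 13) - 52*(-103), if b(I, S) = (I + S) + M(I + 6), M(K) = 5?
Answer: 5378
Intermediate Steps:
b(I, S) = 5 + I + S (b(I, S) = (I + S) + 5 = 5 + I + S)
b(4, 13) - 52*(-103) = (5 + 4 + 13) - 52*(-103) = 22 + 5356 = 5378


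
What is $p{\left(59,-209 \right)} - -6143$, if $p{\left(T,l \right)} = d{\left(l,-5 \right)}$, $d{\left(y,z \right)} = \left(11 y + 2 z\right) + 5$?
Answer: $3839$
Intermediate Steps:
$d{\left(y,z \right)} = 5 + 2 z + 11 y$ ($d{\left(y,z \right)} = \left(2 z + 11 y\right) + 5 = 5 + 2 z + 11 y$)
$p{\left(T,l \right)} = -5 + 11 l$ ($p{\left(T,l \right)} = 5 + 2 \left(-5\right) + 11 l = 5 - 10 + 11 l = -5 + 11 l$)
$p{\left(59,-209 \right)} - -6143 = \left(-5 + 11 \left(-209\right)\right) - -6143 = \left(-5 - 2299\right) + \left(-13439 + 19582\right) = -2304 + 6143 = 3839$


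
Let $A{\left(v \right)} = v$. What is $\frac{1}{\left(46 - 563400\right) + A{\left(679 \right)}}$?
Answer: $- \frac{1}{562675} \approx -1.7772 \cdot 10^{-6}$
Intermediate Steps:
$\frac{1}{\left(46 - 563400\right) + A{\left(679 \right)}} = \frac{1}{\left(46 - 563400\right) + 679} = \frac{1}{-563354 + 679} = \frac{1}{-562675} = - \frac{1}{562675}$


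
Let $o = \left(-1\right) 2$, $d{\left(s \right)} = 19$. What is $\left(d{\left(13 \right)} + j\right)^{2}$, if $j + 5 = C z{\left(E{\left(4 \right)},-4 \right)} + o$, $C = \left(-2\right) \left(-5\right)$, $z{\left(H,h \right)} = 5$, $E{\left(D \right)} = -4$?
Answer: $3844$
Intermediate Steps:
$o = -2$
$C = 10$
$j = 43$ ($j = -5 + \left(10 \cdot 5 - 2\right) = -5 + \left(50 - 2\right) = -5 + 48 = 43$)
$\left(d{\left(13 \right)} + j\right)^{2} = \left(19 + 43\right)^{2} = 62^{2} = 3844$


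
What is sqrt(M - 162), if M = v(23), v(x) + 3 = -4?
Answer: 13*I ≈ 13.0*I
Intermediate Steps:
v(x) = -7 (v(x) = -3 - 4 = -7)
M = -7
sqrt(M - 162) = sqrt(-7 - 162) = sqrt(-169) = 13*I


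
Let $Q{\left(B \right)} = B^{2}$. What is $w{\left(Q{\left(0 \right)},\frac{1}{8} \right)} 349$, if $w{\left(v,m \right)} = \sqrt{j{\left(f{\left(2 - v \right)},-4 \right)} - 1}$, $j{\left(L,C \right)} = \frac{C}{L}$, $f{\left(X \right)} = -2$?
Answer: $349$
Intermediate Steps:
$w{\left(v,m \right)} = 1$ ($w{\left(v,m \right)} = \sqrt{- \frac{4}{-2} - 1} = \sqrt{\left(-4\right) \left(- \frac{1}{2}\right) - 1} = \sqrt{2 - 1} = \sqrt{1} = 1$)
$w{\left(Q{\left(0 \right)},\frac{1}{8} \right)} 349 = 1 \cdot 349 = 349$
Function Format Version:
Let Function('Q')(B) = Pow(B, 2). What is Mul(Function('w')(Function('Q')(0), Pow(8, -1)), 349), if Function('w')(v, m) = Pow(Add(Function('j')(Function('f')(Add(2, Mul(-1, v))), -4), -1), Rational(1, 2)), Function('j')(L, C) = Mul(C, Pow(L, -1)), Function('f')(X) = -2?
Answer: 349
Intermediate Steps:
Function('w')(v, m) = 1 (Function('w')(v, m) = Pow(Add(Mul(-4, Pow(-2, -1)), -1), Rational(1, 2)) = Pow(Add(Mul(-4, Rational(-1, 2)), -1), Rational(1, 2)) = Pow(Add(2, -1), Rational(1, 2)) = Pow(1, Rational(1, 2)) = 1)
Mul(Function('w')(Function('Q')(0), Pow(8, -1)), 349) = Mul(1, 349) = 349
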